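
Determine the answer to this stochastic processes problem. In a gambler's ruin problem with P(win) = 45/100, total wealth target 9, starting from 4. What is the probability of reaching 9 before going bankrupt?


Gambler's ruin formula:
r = q/p = 0.5500/0.4500 = 1.2222
P(win) = (1 - r^i)/(1 - r^N)
= (1 - 1.2222^4)/(1 - 1.2222^9)
= 0.2421

0.2421


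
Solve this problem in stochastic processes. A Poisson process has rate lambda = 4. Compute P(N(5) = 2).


P(N(t)=k) = (lambda*t)^k * exp(-lambda*t) / k!
lambda*t = 20
= 20^2 * exp(-20) / 2!
= 400 * 2.0612e-09 / 2
= 4.1223e-07

4.1223e-07


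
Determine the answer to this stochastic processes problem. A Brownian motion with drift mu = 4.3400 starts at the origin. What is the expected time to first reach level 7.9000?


Expected first passage time = a/mu
= 7.9000/4.3400
= 1.8203

1.8203


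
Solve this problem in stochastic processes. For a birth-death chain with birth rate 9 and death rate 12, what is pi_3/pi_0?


For birth-death process, pi_n/pi_0 = (lambda/mu)^n
= (9/12)^3
= 0.4219

0.4219


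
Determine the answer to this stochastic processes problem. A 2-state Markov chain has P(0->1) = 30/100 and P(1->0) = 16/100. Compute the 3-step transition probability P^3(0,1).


Computing P^3 by matrix multiplication.
P = [[0.7000, 0.3000], [0.1600, 0.8400]]
After raising P to the power 3:
P^3(0,1) = 0.5495

0.5495


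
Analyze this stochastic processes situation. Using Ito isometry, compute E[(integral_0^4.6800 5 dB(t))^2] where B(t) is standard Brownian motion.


By Ito isometry: E[(int f dB)^2] = int f^2 dt
= 5^2 * 4.6800
= 25 * 4.6800 = 117.0000

117.0000


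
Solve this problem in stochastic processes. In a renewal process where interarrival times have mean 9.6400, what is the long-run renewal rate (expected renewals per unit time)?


Long-run renewal rate = 1/E(X)
= 1/9.6400
= 0.1037

0.1037


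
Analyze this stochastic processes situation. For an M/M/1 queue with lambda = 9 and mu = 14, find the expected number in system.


rho = 9/14 = 0.6429
L = rho/(1-rho)
= 0.6429/0.3571
= 1.8000

1.8000


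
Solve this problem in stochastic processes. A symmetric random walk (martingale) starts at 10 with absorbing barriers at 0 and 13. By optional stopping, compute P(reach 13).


By optional stopping theorem: E(M at tau) = M(0) = 10
P(hit 13)*13 + P(hit 0)*0 = 10
P(hit 13) = (10 - 0)/(13 - 0) = 10/13 = 0.7692

0.7692


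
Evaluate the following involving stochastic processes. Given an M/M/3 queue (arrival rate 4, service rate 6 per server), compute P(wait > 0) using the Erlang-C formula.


a = lambda/mu = 0.6667
rho = a/c = 0.2222
Erlang-C formula applied:
C(c,a) = 0.0325

0.0325


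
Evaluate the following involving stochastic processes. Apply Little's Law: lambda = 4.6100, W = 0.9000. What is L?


Little's Law: L = lambda * W
= 4.6100 * 0.9000
= 4.1490

4.1490


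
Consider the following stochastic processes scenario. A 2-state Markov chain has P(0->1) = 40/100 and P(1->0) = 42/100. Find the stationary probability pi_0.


Stationary distribution: pi_0 = p10/(p01+p10), pi_1 = p01/(p01+p10)
p01 = 0.4000, p10 = 0.4200
pi_0 = 0.5122

0.5122


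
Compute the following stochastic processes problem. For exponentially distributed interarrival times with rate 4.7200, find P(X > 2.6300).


P(X > t) = exp(-lambda * t)
= exp(-4.7200 * 2.6300)
= exp(-12.4136) = 4.0630e-06

4.0630e-06


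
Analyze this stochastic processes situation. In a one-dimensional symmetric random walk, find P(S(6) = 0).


P(S(6) = 0) = C(6,3) / 4^3
= 20 / 64
= 0.3125

0.3125


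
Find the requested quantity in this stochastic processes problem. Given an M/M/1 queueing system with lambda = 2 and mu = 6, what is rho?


rho = lambda/mu
= 2/6
= 0.3333

0.3333


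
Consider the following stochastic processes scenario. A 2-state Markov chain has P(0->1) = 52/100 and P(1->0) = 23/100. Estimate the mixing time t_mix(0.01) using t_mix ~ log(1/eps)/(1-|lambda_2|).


lambda_2 = |1 - p01 - p10| = |1 - 0.5200 - 0.2300| = 0.2500
t_mix ~ log(1/eps)/(1 - |lambda_2|)
= log(100)/(1 - 0.2500) = 4.6052/0.7500
= 6.1402

6.1402


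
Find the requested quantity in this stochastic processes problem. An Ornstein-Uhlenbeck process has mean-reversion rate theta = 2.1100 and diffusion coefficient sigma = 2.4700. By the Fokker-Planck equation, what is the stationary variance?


Stationary variance = sigma^2 / (2*theta)
= 2.4700^2 / (2*2.1100)
= 6.1009 / 4.2200
= 1.4457

1.4457


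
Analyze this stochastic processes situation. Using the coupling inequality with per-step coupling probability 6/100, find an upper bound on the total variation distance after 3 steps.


TV distance bound <= (1-delta)^n
= (1 - 0.0600)^3
= 0.9400^3
= 0.8306

0.8306


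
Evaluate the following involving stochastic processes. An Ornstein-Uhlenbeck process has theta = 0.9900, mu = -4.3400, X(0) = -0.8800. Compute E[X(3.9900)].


E[X(t)] = mu + (X(0) - mu)*exp(-theta*t)
= -4.3400 + (-0.8800 - -4.3400)*exp(-0.9900*3.9900)
= -4.3400 + 3.4600 * 0.0193
= -4.2734

-4.2734


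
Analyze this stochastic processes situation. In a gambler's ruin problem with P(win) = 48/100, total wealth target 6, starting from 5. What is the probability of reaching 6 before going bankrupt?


Gambler's ruin formula:
r = q/p = 0.5200/0.4800 = 1.0833
P(win) = (1 - r^i)/(1 - r^N)
= (1 - 1.0833^5)/(1 - 1.0833^6)
= 0.7983

0.7983


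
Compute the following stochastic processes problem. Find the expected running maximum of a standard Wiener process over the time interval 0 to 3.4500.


E(max B(s)) = sqrt(2t/pi)
= sqrt(2*3.4500/pi)
= sqrt(2.1963)
= 1.4820

1.4820


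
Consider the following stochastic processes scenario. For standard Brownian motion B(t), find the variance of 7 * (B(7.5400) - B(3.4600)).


Var(alpha*(B(t)-B(s))) = alpha^2 * (t-s)
= 7^2 * (7.5400 - 3.4600)
= 49 * 4.0800
= 199.9200

199.9200


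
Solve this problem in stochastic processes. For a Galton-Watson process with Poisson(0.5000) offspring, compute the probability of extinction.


Since mu = 0.5000 <= 1, extinction probability = 1.

1.0000


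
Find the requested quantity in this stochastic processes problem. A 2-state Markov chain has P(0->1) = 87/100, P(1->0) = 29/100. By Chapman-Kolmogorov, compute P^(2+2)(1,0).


P^4 = P^2 * P^2
Computing via matrix multiplication of the transition matrix.
Entry (1,0) of P^4 = 0.2498

0.2498


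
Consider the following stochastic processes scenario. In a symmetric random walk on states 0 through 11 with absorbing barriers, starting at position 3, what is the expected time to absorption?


For symmetric RW on 0,...,N with absorbing barriers, E(i) = i*(N-i)
E(3) = 3 * 8 = 24

24


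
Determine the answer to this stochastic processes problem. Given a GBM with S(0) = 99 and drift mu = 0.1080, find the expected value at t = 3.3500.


E[S(t)] = S(0) * exp(mu * t)
= 99 * exp(0.1080 * 3.3500)
= 99 * 1.4359
= 142.1553

142.1553


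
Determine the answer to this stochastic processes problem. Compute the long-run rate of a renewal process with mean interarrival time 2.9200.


Long-run renewal rate = 1/E(X)
= 1/2.9200
= 0.3425

0.3425


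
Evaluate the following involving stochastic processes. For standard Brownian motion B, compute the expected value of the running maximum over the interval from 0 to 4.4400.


E(max B(s)) = sqrt(2t/pi)
= sqrt(2*4.4400/pi)
= sqrt(2.8266)
= 1.6812

1.6812


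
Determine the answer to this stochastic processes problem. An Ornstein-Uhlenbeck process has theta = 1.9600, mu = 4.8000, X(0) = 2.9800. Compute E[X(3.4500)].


E[X(t)] = mu + (X(0) - mu)*exp(-theta*t)
= 4.8000 + (2.9800 - 4.8000)*exp(-1.9600*3.4500)
= 4.8000 + -1.8200 * 0.0012
= 4.7979

4.7979


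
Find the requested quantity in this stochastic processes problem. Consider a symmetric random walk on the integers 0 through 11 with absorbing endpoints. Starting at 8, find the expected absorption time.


For symmetric RW on 0,...,N with absorbing barriers, E(i) = i*(N-i)
E(8) = 8 * 3 = 24

24


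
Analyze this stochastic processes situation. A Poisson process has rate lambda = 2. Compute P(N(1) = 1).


P(N(t)=k) = (lambda*t)^k * exp(-lambda*t) / k!
lambda*t = 2
= 2^1 * exp(-2) / 1!
= 2 * 0.1353 / 1
= 0.2707

0.2707


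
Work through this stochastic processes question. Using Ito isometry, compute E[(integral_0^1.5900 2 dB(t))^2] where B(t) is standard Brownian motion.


By Ito isometry: E[(int f dB)^2] = int f^2 dt
= 2^2 * 1.5900
= 4 * 1.5900 = 6.3600

6.3600


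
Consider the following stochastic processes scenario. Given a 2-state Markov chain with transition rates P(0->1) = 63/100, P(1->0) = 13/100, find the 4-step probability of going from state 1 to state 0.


Computing P^4 by matrix multiplication.
P = [[0.3700, 0.6300], [0.1300, 0.8700]]
After raising P to the power 4:
P^4(1,0) = 0.1705

0.1705


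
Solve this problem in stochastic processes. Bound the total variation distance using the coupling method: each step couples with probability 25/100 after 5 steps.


TV distance bound <= (1-delta)^n
= (1 - 0.2500)^5
= 0.7500^5
= 0.2373

0.2373


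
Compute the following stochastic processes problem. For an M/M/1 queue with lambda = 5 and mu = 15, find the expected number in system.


rho = 5/15 = 0.3333
L = rho/(1-rho)
= 0.3333/0.6667
= 0.5000

0.5000


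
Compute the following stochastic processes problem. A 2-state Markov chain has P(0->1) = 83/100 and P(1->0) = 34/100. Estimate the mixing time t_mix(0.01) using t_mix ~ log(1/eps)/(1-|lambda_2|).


lambda_2 = |1 - p01 - p10| = |1 - 0.8300 - 0.3400| = 0.1700
t_mix ~ log(1/eps)/(1 - |lambda_2|)
= log(100)/(1 - 0.1700) = 4.6052/0.8300
= 5.5484

5.5484


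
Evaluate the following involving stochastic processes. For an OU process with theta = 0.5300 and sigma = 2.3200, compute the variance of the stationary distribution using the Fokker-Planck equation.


Stationary variance = sigma^2 / (2*theta)
= 2.3200^2 / (2*0.5300)
= 5.3824 / 1.0600
= 5.0777

5.0777


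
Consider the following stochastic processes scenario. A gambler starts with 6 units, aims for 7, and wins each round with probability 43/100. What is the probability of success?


Gambler's ruin formula:
r = q/p = 0.5700/0.4300 = 1.3256
P(win) = (1 - r^i)/(1 - r^N)
= (1 - 1.3256^6)/(1 - 1.3256^7)
= 0.7147

0.7147


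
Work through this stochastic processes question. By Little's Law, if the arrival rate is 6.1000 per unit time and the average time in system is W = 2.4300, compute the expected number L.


Little's Law: L = lambda * W
= 6.1000 * 2.4300
= 14.8230

14.8230


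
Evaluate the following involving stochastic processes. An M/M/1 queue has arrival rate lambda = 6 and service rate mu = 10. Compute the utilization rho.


rho = lambda/mu
= 6/10
= 0.6000

0.6000


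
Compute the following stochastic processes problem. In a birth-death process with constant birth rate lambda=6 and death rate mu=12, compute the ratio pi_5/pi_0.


For birth-death process, pi_n/pi_0 = (lambda/mu)^n
= (6/12)^5
= 0.0312

0.0312


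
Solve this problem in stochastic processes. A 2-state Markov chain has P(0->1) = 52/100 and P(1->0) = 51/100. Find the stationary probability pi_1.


Stationary distribution: pi_0 = p10/(p01+p10), pi_1 = p01/(p01+p10)
p01 = 0.5200, p10 = 0.5100
pi_1 = 0.5049

0.5049


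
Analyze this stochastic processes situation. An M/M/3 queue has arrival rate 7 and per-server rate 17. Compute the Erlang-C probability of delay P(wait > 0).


a = lambda/mu = 0.4118
rho = a/c = 0.1373
Erlang-C formula applied:
C(c,a) = 0.0089

0.0089


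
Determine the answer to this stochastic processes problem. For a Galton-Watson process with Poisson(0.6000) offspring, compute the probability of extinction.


Since mu = 0.6000 <= 1, extinction probability = 1.

1.0000


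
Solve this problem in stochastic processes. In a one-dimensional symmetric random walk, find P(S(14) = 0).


P(S(14) = 0) = C(14,7) / 4^7
= 3432 / 16384
= 0.2095

0.2095


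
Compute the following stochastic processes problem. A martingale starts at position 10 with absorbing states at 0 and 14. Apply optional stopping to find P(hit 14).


By optional stopping theorem: E(M at tau) = M(0) = 10
P(hit 14)*14 + P(hit 0)*0 = 10
P(hit 14) = (10 - 0)/(14 - 0) = 5/7 = 0.7143

0.7143


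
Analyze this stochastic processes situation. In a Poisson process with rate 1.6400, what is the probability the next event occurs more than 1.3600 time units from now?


P(X > t) = exp(-lambda * t)
= exp(-1.6400 * 1.3600)
= exp(-2.2304) = 0.1075

0.1075


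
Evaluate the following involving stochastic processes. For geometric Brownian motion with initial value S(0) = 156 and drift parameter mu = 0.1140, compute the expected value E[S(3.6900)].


E[S(t)] = S(0) * exp(mu * t)
= 156 * exp(0.1140 * 3.6900)
= 156 * 1.5230
= 237.5828

237.5828


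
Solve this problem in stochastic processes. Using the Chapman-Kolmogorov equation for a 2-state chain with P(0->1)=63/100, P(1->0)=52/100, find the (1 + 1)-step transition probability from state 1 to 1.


P^2 = P^1 * P^1
Computing via matrix multiplication of the transition matrix.
Entry (1,1) of P^2 = 0.5580

0.5580


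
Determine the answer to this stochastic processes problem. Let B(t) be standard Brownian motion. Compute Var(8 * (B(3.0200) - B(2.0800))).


Var(alpha*(B(t)-B(s))) = alpha^2 * (t-s)
= 8^2 * (3.0200 - 2.0800)
= 64 * 0.9400
= 60.1600

60.1600


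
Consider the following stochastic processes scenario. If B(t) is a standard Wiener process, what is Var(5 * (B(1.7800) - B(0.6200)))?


Var(alpha*(B(t)-B(s))) = alpha^2 * (t-s)
= 5^2 * (1.7800 - 0.6200)
= 25 * 1.1600
= 29.0000

29.0000


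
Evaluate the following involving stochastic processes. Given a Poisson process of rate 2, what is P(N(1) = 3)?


P(N(t)=k) = (lambda*t)^k * exp(-lambda*t) / k!
lambda*t = 2
= 2^3 * exp(-2) / 3!
= 8 * 0.1353 / 6
= 0.1804

0.1804


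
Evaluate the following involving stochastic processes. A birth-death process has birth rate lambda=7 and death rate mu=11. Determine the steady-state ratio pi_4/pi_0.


For birth-death process, pi_n/pi_0 = (lambda/mu)^n
= (7/11)^4
= 0.1640

0.1640


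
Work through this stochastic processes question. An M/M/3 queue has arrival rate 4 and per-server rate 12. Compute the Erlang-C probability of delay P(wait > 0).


a = lambda/mu = 0.3333
rho = a/c = 0.1111
Erlang-C formula applied:
C(c,a) = 0.0050

0.0050


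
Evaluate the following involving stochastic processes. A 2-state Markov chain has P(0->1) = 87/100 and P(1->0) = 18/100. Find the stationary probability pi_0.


Stationary distribution: pi_0 = p10/(p01+p10), pi_1 = p01/(p01+p10)
p01 = 0.8700, p10 = 0.1800
pi_0 = 0.1714

0.1714


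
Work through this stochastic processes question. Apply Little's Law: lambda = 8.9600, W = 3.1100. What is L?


Little's Law: L = lambda * W
= 8.9600 * 3.1100
= 27.8656

27.8656


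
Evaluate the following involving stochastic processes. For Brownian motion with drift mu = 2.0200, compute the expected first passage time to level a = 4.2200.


Expected first passage time = a/mu
= 4.2200/2.0200
= 2.0891

2.0891


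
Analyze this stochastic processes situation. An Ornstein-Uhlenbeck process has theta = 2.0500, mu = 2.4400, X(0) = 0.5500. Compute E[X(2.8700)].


E[X(t)] = mu + (X(0) - mu)*exp(-theta*t)
= 2.4400 + (0.5500 - 2.4400)*exp(-2.0500*2.8700)
= 2.4400 + -1.8900 * 0.0028
= 2.4347

2.4347


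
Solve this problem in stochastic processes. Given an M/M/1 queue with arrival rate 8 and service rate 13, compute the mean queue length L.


rho = 8/13 = 0.6154
L = rho/(1-rho)
= 0.6154/0.3846
= 1.6000

1.6000


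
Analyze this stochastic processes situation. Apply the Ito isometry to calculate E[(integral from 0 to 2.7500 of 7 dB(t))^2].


By Ito isometry: E[(int f dB)^2] = int f^2 dt
= 7^2 * 2.7500
= 49 * 2.7500 = 134.7500

134.7500


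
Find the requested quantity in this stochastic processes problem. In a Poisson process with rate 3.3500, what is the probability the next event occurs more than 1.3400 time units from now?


P(X > t) = exp(-lambda * t)
= exp(-3.3500 * 1.3400)
= exp(-4.4890) = 0.0112

0.0112


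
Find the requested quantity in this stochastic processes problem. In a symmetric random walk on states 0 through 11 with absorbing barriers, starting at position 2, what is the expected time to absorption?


For symmetric RW on 0,...,N with absorbing barriers, E(i) = i*(N-i)
E(2) = 2 * 9 = 18

18


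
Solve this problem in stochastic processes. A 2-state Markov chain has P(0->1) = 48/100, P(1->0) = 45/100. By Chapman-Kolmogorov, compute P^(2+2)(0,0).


P^4 = P^2 * P^2
Computing via matrix multiplication of the transition matrix.
Entry (0,0) of P^4 = 0.4839

0.4839


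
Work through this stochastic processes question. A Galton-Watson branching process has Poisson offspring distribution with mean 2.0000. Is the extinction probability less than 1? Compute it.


Since mu = 2.0000 > 1, extinction prob q < 1.
Solve s = exp(mu*(s-1)) iteratively.
q = 0.2032

0.2032


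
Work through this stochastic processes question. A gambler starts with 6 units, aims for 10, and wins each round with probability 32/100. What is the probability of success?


Gambler's ruin formula:
r = q/p = 0.6800/0.3200 = 2.1250
P(win) = (1 - r^i)/(1 - r^N)
= (1 - 2.1250^6)/(1 - 2.1250^10)
= 0.0485

0.0485


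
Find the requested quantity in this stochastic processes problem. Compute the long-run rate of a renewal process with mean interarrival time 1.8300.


Long-run renewal rate = 1/E(X)
= 1/1.8300
= 0.5464

0.5464


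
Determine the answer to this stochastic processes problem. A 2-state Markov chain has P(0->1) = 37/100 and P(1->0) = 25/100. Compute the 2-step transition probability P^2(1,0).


Computing P^2 by matrix multiplication.
P = [[0.6300, 0.3700], [0.2500, 0.7500]]
After raising P to the power 2:
P^2(1,0) = 0.3450

0.3450


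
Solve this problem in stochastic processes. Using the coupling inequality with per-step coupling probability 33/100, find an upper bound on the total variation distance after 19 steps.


TV distance bound <= (1-delta)^n
= (1 - 0.3300)^19
= 0.6700^19
= 4.9593e-04

4.9593e-04


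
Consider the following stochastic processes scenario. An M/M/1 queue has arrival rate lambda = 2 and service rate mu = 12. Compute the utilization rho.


rho = lambda/mu
= 2/12
= 0.1667

0.1667


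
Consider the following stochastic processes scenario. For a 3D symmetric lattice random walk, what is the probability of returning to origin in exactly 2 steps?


P(return in 2 steps) = P(reverse first step) = 1/(2d)
= 1/6
= 0.1667

0.1667


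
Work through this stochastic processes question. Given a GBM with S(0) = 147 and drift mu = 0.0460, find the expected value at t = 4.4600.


E[S(t)] = S(0) * exp(mu * t)
= 147 * exp(0.0460 * 4.4600)
= 147 * 1.2277
= 180.4751

180.4751


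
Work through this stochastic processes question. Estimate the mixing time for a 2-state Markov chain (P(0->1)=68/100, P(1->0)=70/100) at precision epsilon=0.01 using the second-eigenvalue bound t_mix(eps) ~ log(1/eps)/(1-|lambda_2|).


lambda_2 = |1 - p01 - p10| = |1 - 0.6800 - 0.7000| = 0.3800
t_mix ~ log(1/eps)/(1 - |lambda_2|)
= log(100)/(1 - 0.3800) = 4.6052/0.6200
= 7.4277

7.4277


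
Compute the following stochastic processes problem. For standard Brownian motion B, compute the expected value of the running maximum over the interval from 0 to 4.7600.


E(max B(s)) = sqrt(2t/pi)
= sqrt(2*4.7600/pi)
= sqrt(3.0303)
= 1.7408

1.7408


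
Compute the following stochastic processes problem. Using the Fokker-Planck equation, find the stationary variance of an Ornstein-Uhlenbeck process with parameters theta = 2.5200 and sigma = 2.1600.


Stationary variance = sigma^2 / (2*theta)
= 2.1600^2 / (2*2.5200)
= 4.6656 / 5.0400
= 0.9257

0.9257


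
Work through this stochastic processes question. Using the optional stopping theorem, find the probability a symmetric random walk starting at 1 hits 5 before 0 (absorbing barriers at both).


By optional stopping theorem: E(M at tau) = M(0) = 1
P(hit 5)*5 + P(hit 0)*0 = 1
P(hit 5) = (1 - 0)/(5 - 0) = 1/5 = 0.2000

0.2000


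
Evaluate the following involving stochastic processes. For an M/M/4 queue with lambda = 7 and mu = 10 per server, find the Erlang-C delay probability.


a = lambda/mu = 0.7000
rho = a/c = 0.1750
Erlang-C formula applied:
C(c,a) = 0.0060

0.0060


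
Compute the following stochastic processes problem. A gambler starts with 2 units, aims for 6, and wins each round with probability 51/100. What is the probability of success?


Gambler's ruin formula:
r = q/p = 0.4900/0.5100 = 0.9608
P(win) = (1 - r^i)/(1 - r^N)
= (1 - 0.9608^2)/(1 - 0.9608^6)
= 0.3603

0.3603


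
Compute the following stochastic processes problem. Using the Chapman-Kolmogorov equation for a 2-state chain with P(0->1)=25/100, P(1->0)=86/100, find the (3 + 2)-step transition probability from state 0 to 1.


P^5 = P^3 * P^2
Computing via matrix multiplication of the transition matrix.
Entry (0,1) of P^5 = 0.2252

0.2252


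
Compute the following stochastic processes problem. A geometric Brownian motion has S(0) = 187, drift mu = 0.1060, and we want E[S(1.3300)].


E[S(t)] = S(0) * exp(mu * t)
= 187 * exp(0.1060 * 1.3300)
= 187 * 1.1514
= 215.3121

215.3121


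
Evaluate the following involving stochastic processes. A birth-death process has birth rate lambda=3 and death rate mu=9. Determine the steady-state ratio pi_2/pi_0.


For birth-death process, pi_n/pi_0 = (lambda/mu)^n
= (3/9)^2
= 0.1111

0.1111


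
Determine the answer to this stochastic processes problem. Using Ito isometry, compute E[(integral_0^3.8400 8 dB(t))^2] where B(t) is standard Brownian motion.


By Ito isometry: E[(int f dB)^2] = int f^2 dt
= 8^2 * 3.8400
= 64 * 3.8400 = 245.7600

245.7600


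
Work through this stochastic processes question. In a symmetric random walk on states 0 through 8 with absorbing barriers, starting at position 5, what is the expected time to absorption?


For symmetric RW on 0,...,N with absorbing barriers, E(i) = i*(N-i)
E(5) = 5 * 3 = 15

15


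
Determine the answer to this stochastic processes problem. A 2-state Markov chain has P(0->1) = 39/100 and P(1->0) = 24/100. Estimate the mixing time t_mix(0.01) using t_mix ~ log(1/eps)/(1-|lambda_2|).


lambda_2 = |1 - p01 - p10| = |1 - 0.3900 - 0.2400| = 0.3700
t_mix ~ log(1/eps)/(1 - |lambda_2|)
= log(100)/(1 - 0.3700) = 4.6052/0.6300
= 7.3098

7.3098


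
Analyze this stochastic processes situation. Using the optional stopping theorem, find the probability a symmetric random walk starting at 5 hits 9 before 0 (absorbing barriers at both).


By optional stopping theorem: E(M at tau) = M(0) = 5
P(hit 9)*9 + P(hit 0)*0 = 5
P(hit 9) = (5 - 0)/(9 - 0) = 5/9 = 0.5556

0.5556


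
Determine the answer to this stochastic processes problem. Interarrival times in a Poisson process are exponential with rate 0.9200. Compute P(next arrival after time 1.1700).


P(X > t) = exp(-lambda * t)
= exp(-0.9200 * 1.1700)
= exp(-1.0764) = 0.3408

0.3408


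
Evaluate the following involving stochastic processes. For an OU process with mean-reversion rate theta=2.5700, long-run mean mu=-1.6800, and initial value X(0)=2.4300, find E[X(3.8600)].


E[X(t)] = mu + (X(0) - mu)*exp(-theta*t)
= -1.6800 + (2.4300 - -1.6800)*exp(-2.5700*3.8600)
= -1.6800 + 4.1100 * 4.9171e-05
= -1.6798

-1.6798


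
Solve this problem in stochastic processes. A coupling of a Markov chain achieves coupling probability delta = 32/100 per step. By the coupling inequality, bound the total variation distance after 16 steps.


TV distance bound <= (1-delta)^n
= (1 - 0.3200)^16
= 0.6800^16
= 0.0021

0.0021


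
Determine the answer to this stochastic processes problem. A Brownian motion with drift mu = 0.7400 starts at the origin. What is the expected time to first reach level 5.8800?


Expected first passage time = a/mu
= 5.8800/0.7400
= 7.9459

7.9459


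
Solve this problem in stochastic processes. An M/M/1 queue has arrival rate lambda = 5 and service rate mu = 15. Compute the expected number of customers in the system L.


rho = 5/15 = 0.3333
L = rho/(1-rho)
= 0.3333/0.6667
= 0.5000

0.5000


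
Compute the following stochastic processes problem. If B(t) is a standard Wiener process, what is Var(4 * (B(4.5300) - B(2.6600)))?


Var(alpha*(B(t)-B(s))) = alpha^2 * (t-s)
= 4^2 * (4.5300 - 2.6600)
= 16 * 1.8700
= 29.9200

29.9200


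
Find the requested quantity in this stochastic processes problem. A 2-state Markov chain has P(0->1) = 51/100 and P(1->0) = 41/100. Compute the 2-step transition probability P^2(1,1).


Computing P^2 by matrix multiplication.
P = [[0.4900, 0.5100], [0.4100, 0.5900]]
After raising P to the power 2:
P^2(1,1) = 0.5572

0.5572


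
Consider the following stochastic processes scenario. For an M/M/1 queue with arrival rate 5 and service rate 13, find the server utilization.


rho = lambda/mu
= 5/13
= 0.3846

0.3846


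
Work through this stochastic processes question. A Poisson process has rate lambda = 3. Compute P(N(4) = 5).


P(N(t)=k) = (lambda*t)^k * exp(-lambda*t) / k!
lambda*t = 12
= 12^5 * exp(-12) / 5!
= 248832 * 6.1442e-06 / 120
= 0.0127

0.0127


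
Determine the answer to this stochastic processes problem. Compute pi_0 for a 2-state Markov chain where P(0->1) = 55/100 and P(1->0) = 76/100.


Stationary distribution: pi_0 = p10/(p01+p10), pi_1 = p01/(p01+p10)
p01 = 0.5500, p10 = 0.7600
pi_0 = 0.5802

0.5802


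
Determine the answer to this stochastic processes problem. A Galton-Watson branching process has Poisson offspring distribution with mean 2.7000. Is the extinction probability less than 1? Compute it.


Since mu = 2.7000 > 1, extinction prob q < 1.
Solve s = exp(mu*(s-1)) iteratively.
q = 0.0844

0.0844


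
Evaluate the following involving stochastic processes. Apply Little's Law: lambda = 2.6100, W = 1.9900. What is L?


Little's Law: L = lambda * W
= 2.6100 * 1.9900
= 5.1939

5.1939


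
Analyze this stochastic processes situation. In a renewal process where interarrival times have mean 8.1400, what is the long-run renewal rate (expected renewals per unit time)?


Long-run renewal rate = 1/E(X)
= 1/8.1400
= 0.1229

0.1229


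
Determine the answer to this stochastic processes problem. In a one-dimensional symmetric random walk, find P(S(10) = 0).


P(S(10) = 0) = C(10,5) / 4^5
= 252 / 1024
= 0.2461

0.2461


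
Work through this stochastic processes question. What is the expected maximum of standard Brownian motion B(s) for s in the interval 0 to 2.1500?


E(max B(s)) = sqrt(2t/pi)
= sqrt(2*2.1500/pi)
= sqrt(1.3687)
= 1.1699

1.1699


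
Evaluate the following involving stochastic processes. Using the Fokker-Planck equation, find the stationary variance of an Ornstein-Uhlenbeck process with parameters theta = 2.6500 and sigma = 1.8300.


Stationary variance = sigma^2 / (2*theta)
= 1.8300^2 / (2*2.6500)
= 3.3489 / 5.3000
= 0.6319

0.6319


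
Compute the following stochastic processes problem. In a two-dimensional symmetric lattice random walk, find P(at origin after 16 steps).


P = C(16,8)^2 / 4^16
= 12870^2 / 4294967296
= 165636900 / 4294967296
= 0.0386

0.0386


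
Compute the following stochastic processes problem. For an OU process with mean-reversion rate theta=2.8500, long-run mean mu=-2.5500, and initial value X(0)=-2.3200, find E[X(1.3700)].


E[X(t)] = mu + (X(0) - mu)*exp(-theta*t)
= -2.5500 + (-2.3200 - -2.5500)*exp(-2.8500*1.3700)
= -2.5500 + 0.2300 * 0.0202
= -2.5454

-2.5454


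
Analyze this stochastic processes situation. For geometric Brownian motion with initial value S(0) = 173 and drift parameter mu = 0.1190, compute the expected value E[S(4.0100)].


E[S(t)] = S(0) * exp(mu * t)
= 173 * exp(0.1190 * 4.0100)
= 173 * 1.6115
= 278.7964

278.7964


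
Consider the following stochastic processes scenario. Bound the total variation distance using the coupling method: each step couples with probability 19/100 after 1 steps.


TV distance bound <= (1-delta)^n
= (1 - 0.1900)^1
= 0.8100^1
= 0.8100

0.8100


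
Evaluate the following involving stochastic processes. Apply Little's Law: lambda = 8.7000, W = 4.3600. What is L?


Little's Law: L = lambda * W
= 8.7000 * 4.3600
= 37.9320

37.9320


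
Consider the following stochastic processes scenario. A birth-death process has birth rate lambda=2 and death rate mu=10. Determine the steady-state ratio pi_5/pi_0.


For birth-death process, pi_n/pi_0 = (lambda/mu)^n
= (2/10)^5
= 3.2000e-04

3.2000e-04


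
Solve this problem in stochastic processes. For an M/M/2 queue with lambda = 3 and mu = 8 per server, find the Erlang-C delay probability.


a = lambda/mu = 0.3750
rho = a/c = 0.1875
Erlang-C formula applied:
C(c,a) = 0.0592

0.0592


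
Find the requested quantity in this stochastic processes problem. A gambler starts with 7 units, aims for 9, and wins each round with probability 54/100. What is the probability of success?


Gambler's ruin formula:
r = q/p = 0.4600/0.5400 = 0.8519
P(win) = (1 - r^i)/(1 - r^N)
= (1 - 0.8519^7)/(1 - 0.8519^9)
= 0.8831

0.8831


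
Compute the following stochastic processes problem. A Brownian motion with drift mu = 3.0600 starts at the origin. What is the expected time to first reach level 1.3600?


Expected first passage time = a/mu
= 1.3600/3.0600
= 0.4444

0.4444


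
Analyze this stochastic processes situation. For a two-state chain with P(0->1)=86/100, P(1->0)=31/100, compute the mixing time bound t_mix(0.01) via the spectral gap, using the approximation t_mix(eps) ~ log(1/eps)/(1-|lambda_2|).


lambda_2 = |1 - p01 - p10| = |1 - 0.8600 - 0.3100| = 0.1700
t_mix ~ log(1/eps)/(1 - |lambda_2|)
= log(100)/(1 - 0.1700) = 4.6052/0.8300
= 5.5484

5.5484


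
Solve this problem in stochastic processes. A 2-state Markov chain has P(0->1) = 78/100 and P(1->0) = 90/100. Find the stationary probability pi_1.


Stationary distribution: pi_0 = p10/(p01+p10), pi_1 = p01/(p01+p10)
p01 = 0.7800, p10 = 0.9000
pi_1 = 0.4643

0.4643


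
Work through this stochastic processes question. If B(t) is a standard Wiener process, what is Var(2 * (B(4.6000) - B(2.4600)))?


Var(alpha*(B(t)-B(s))) = alpha^2 * (t-s)
= 2^2 * (4.6000 - 2.4600)
= 4 * 2.1400
= 8.5600

8.5600


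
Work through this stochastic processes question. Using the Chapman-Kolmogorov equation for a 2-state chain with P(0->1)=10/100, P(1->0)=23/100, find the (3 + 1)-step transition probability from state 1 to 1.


P^4 = P^3 * P^1
Computing via matrix multiplication of the transition matrix.
Entry (1,1) of P^4 = 0.4435

0.4435


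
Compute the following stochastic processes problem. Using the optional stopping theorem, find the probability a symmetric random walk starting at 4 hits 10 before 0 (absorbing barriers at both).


By optional stopping theorem: E(M at tau) = M(0) = 4
P(hit 10)*10 + P(hit 0)*0 = 4
P(hit 10) = (4 - 0)/(10 - 0) = 2/5 = 0.4000

0.4000


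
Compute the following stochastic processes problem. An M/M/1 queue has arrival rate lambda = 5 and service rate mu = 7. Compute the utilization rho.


rho = lambda/mu
= 5/7
= 0.7143

0.7143


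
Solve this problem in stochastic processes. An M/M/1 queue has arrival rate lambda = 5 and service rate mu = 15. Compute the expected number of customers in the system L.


rho = 5/15 = 0.3333
L = rho/(1-rho)
= 0.3333/0.6667
= 0.5000

0.5000


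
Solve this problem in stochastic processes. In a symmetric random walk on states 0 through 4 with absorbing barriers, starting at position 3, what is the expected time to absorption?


For symmetric RW on 0,...,N with absorbing barriers, E(i) = i*(N-i)
E(3) = 3 * 1 = 3

3


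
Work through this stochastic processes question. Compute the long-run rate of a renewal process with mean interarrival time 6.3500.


Long-run renewal rate = 1/E(X)
= 1/6.3500
= 0.1575

0.1575


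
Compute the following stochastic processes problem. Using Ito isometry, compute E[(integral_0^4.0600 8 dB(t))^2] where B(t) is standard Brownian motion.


By Ito isometry: E[(int f dB)^2] = int f^2 dt
= 8^2 * 4.0600
= 64 * 4.0600 = 259.8400

259.8400


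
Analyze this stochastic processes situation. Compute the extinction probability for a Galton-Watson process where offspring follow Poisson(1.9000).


Since mu = 1.9000 > 1, extinction prob q < 1.
Solve s = exp(mu*(s-1)) iteratively.
q = 0.2328

0.2328


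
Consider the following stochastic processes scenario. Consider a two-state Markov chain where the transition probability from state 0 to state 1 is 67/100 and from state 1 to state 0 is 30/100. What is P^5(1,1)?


Computing P^5 by matrix multiplication.
P = [[0.3300, 0.6700], [0.3000, 0.7000]]
After raising P to the power 5:
P^5(1,1) = 0.6907

0.6907


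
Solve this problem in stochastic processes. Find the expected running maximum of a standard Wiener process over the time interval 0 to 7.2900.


E(max B(s)) = sqrt(2t/pi)
= sqrt(2*7.2900/pi)
= sqrt(4.6410)
= 2.1543

2.1543


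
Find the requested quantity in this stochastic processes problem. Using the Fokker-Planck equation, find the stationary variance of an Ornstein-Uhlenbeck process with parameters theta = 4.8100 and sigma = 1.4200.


Stationary variance = sigma^2 / (2*theta)
= 1.4200^2 / (2*4.8100)
= 2.0164 / 9.6200
= 0.2096

0.2096


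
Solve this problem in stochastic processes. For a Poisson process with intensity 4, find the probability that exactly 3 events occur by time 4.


P(N(t)=k) = (lambda*t)^k * exp(-lambda*t) / k!
lambda*t = 16
= 16^3 * exp(-16) / 3!
= 4096 * 1.1254e-07 / 6
= 7.6824e-05

7.6824e-05


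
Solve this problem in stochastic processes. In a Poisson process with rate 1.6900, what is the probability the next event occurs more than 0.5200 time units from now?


P(X > t) = exp(-lambda * t)
= exp(-1.6900 * 0.5200)
= exp(-0.8788) = 0.4153

0.4153


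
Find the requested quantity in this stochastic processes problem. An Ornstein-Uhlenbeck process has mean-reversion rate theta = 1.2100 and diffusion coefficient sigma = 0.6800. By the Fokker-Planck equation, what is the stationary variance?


Stationary variance = sigma^2 / (2*theta)
= 0.6800^2 / (2*1.2100)
= 0.4624 / 2.4200
= 0.1911

0.1911


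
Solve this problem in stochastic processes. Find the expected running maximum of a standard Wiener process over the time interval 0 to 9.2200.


E(max B(s)) = sqrt(2t/pi)
= sqrt(2*9.2200/pi)
= sqrt(5.8696)
= 2.4227

2.4227


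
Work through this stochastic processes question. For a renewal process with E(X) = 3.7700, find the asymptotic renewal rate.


Long-run renewal rate = 1/E(X)
= 1/3.7700
= 0.2653

0.2653


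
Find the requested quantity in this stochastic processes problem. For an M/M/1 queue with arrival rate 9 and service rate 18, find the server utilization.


rho = lambda/mu
= 9/18
= 0.5000

0.5000


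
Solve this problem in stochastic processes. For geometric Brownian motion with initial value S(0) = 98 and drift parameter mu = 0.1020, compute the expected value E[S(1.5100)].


E[S(t)] = S(0) * exp(mu * t)
= 98 * exp(0.1020 * 1.5100)
= 98 * 1.1665
= 114.3184

114.3184


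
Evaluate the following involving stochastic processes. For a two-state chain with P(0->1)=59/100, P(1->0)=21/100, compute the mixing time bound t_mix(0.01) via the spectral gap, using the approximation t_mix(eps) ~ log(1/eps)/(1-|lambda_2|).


lambda_2 = |1 - p01 - p10| = |1 - 0.5900 - 0.2100| = 0.2000
t_mix ~ log(1/eps)/(1 - |lambda_2|)
= log(100)/(1 - 0.2000) = 4.6052/0.8000
= 5.7565

5.7565


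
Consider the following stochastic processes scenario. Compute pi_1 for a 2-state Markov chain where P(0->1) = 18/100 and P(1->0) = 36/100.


Stationary distribution: pi_0 = p10/(p01+p10), pi_1 = p01/(p01+p10)
p01 = 0.1800, p10 = 0.3600
pi_1 = 0.3333

0.3333


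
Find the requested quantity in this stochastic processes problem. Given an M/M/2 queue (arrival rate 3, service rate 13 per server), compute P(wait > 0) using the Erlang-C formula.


a = lambda/mu = 0.2308
rho = a/c = 0.1154
Erlang-C formula applied:
C(c,a) = 0.0239

0.0239


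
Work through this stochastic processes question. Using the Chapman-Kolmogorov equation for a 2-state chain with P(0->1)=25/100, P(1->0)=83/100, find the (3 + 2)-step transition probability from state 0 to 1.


P^5 = P^3 * P^2
Computing via matrix multiplication of the transition matrix.
Entry (0,1) of P^5 = 0.2315

0.2315


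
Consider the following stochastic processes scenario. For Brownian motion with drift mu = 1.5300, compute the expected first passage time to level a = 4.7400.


Expected first passage time = a/mu
= 4.7400/1.5300
= 3.0980

3.0980


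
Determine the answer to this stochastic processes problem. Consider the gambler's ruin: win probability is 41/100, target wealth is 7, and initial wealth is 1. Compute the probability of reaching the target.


Gambler's ruin formula:
r = q/p = 0.5900/0.4100 = 1.4390
P(win) = (1 - r^i)/(1 - r^N)
= (1 - 1.4390^1)/(1 - 1.4390^7)
= 0.0373

0.0373


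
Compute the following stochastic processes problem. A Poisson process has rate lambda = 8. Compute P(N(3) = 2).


P(N(t)=k) = (lambda*t)^k * exp(-lambda*t) / k!
lambda*t = 24
= 24^2 * exp(-24) / 2!
= 576 * 3.7751e-11 / 2
= 1.0872e-08

1.0872e-08


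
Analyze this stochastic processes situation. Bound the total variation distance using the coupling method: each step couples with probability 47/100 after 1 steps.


TV distance bound <= (1-delta)^n
= (1 - 0.4700)^1
= 0.5300^1
= 0.5300

0.5300


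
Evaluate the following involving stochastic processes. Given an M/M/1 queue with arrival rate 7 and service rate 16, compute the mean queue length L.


rho = 7/16 = 0.4375
L = rho/(1-rho)
= 0.4375/0.5625
= 0.7778

0.7778


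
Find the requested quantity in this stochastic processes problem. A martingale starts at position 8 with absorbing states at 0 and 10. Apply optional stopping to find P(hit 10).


By optional stopping theorem: E(M at tau) = M(0) = 8
P(hit 10)*10 + P(hit 0)*0 = 8
P(hit 10) = (8 - 0)/(10 - 0) = 4/5 = 0.8000

0.8000


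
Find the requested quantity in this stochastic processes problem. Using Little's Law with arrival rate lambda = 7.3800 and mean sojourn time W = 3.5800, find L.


Little's Law: L = lambda * W
= 7.3800 * 3.5800
= 26.4204

26.4204


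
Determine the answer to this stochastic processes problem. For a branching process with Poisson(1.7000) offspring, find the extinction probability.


Since mu = 1.7000 > 1, extinction prob q < 1.
Solve s = exp(mu*(s-1)) iteratively.
q = 0.3088

0.3088


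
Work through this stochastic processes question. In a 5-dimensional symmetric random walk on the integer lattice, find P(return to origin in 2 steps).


P(return in 2 steps) = P(reverse first step) = 1/(2d)
= 1/10
= 0.1000

0.1000


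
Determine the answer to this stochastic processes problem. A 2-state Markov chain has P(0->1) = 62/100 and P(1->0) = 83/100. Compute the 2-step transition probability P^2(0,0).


Computing P^2 by matrix multiplication.
P = [[0.3800, 0.6200], [0.8300, 0.1700]]
After raising P to the power 2:
P^2(0,0) = 0.6590

0.6590


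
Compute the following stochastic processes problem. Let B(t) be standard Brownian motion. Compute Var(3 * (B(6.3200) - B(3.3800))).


Var(alpha*(B(t)-B(s))) = alpha^2 * (t-s)
= 3^2 * (6.3200 - 3.3800)
= 9 * 2.9400
= 26.4600

26.4600


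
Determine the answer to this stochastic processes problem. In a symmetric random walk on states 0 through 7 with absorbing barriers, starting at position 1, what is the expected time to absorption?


For symmetric RW on 0,...,N with absorbing barriers, E(i) = i*(N-i)
E(1) = 1 * 6 = 6

6
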